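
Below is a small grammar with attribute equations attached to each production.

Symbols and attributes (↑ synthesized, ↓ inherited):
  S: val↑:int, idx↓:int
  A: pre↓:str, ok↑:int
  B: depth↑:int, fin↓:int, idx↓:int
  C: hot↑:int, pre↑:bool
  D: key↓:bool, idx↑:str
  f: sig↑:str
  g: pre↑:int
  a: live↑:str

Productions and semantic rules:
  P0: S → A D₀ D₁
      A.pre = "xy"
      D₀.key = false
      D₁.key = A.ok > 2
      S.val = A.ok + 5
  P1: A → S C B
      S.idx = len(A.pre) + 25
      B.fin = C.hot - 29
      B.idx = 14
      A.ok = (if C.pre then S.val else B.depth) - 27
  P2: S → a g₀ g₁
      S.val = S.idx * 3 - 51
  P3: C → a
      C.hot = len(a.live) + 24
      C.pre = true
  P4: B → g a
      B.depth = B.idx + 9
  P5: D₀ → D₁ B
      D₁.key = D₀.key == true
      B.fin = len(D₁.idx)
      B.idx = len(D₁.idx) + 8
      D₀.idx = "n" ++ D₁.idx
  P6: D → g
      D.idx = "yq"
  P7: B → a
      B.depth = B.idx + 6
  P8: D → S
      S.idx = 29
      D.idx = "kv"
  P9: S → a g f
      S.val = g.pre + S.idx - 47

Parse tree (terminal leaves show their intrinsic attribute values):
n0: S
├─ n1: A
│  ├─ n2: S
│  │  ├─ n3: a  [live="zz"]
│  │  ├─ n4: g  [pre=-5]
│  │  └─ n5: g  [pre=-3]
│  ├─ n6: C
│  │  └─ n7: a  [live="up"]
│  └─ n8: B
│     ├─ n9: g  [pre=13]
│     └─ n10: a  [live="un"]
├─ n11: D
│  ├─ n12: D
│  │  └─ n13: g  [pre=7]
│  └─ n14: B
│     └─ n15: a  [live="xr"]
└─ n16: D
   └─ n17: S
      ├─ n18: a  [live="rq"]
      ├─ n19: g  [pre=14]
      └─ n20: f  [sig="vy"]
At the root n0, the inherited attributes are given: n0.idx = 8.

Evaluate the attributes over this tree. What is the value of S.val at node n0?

8

1. n0.idx = 8  [given at root]
2. n1.pre = "xy"  ["xy"]
3. n2.idx = 27  [len(A.pre) + 25]
4. n3.live = "zz"  [terminal]
5. n4.pre = -5  [terminal]
6. n5.pre = -3  [terminal]
7. n2.val = 30  [S.idx * 3 - 51]
8. n7.live = "up"  [terminal]
9. n6.hot = 26  [len(a.live) + 24]
10. n6.pre = true  [true]
11. n8.fin = -3  [C.hot - 29]
12. n8.idx = 14  [14]
13. n9.pre = 13  [terminal]
14. n10.live = "un"  [terminal]
15. n8.depth = 23  [B.idx + 9]
16. n1.ok = 3  [(if C.pre then S.val else B.depth) - 27]
17. n11.key = false  [false]
18. n12.key = false  [D₀.key == true]
19. n13.pre = 7  [terminal]
20. n12.idx = "yq"  ["yq"]
21. n14.fin = 2  [len(D₁.idx)]
22. n14.idx = 10  [len(D₁.idx) + 8]
23. n15.live = "xr"  [terminal]
24. n14.depth = 16  [B.idx + 6]
25. n11.idx = "nyq"  ["n" ++ D₁.idx]
26. n16.key = true  [A.ok > 2]
27. n17.idx = 29  [29]
28. n18.live = "rq"  [terminal]
29. n19.pre = 14  [terminal]
30. n20.sig = "vy"  [terminal]
31. n17.val = -4  [g.pre + S.idx - 47]
32. n16.idx = "kv"  ["kv"]
33. n0.val = 8  [A.ok + 5]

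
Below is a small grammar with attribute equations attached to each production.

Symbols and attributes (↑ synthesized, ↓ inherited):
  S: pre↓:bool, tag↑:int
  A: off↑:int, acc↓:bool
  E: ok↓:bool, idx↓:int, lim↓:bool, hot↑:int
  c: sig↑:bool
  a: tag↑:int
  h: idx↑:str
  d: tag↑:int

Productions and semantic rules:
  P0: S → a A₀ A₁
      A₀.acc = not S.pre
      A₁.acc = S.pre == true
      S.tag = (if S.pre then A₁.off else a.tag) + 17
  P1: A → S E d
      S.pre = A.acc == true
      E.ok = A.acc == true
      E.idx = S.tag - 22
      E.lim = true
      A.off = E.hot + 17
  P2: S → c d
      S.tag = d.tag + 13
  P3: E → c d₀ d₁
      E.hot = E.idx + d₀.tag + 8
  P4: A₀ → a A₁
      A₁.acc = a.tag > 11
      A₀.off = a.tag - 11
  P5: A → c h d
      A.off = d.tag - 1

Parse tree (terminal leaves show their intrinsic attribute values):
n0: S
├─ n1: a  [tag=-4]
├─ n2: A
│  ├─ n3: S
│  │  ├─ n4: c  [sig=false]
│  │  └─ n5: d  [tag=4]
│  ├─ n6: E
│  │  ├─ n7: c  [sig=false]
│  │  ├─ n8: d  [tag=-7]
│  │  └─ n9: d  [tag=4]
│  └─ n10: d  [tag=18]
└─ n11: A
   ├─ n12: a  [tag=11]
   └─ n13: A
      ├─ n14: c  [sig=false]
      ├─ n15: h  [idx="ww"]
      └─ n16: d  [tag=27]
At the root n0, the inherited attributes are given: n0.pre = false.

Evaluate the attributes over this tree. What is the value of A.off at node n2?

13

1. n0.pre = false  [given at root]
2. n1.tag = -4  [terminal]
3. n2.acc = true  [not S.pre]
4. n3.pre = true  [A.acc == true]
5. n4.sig = false  [terminal]
6. n5.tag = 4  [terminal]
7. n3.tag = 17  [d.tag + 13]
8. n6.ok = true  [A.acc == true]
9. n6.idx = -5  [S.tag - 22]
10. n6.lim = true  [true]
11. n7.sig = false  [terminal]
12. n8.tag = -7  [terminal]
13. n9.tag = 4  [terminal]
14. n6.hot = -4  [E.idx + d₀.tag + 8]
15. n10.tag = 18  [terminal]
16. n2.off = 13  [E.hot + 17]
17. n11.acc = false  [S.pre == true]
18. n12.tag = 11  [terminal]
19. n13.acc = false  [a.tag > 11]
20. n14.sig = false  [terminal]
21. n15.idx = "ww"  [terminal]
22. n16.tag = 27  [terminal]
23. n13.off = 26  [d.tag - 1]
24. n11.off = 0  [a.tag - 11]
25. n0.tag = 13  [(if S.pre then A₁.off else a.tag) + 17]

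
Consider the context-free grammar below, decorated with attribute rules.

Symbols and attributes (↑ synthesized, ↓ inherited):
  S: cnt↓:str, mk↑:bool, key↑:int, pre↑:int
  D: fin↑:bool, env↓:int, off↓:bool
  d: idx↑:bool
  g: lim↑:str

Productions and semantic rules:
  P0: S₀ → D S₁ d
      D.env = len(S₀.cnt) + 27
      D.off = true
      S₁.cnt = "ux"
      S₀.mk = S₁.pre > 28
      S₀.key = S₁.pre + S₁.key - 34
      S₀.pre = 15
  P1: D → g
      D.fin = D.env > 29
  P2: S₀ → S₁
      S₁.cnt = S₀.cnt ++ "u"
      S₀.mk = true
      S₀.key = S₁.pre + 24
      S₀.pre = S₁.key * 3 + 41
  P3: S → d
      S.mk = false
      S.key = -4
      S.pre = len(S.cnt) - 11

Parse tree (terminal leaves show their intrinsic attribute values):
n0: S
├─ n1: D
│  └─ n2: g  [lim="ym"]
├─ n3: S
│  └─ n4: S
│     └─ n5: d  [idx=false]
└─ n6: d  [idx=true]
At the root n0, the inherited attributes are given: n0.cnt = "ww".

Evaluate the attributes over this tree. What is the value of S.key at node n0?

1. n0.cnt = "ww"  [given at root]
2. n1.env = 29  [len(S₀.cnt) + 27]
3. n1.off = true  [true]
4. n2.lim = "ym"  [terminal]
5. n1.fin = false  [D.env > 29]
6. n3.cnt = "ux"  ["ux"]
7. n4.cnt = "uxu"  [S₀.cnt ++ "u"]
8. n5.idx = false  [terminal]
9. n4.mk = false  [false]
10. n4.key = -4  [-4]
11. n4.pre = -8  [len(S.cnt) - 11]
12. n3.mk = true  [true]
13. n3.key = 16  [S₁.pre + 24]
14. n3.pre = 29  [S₁.key * 3 + 41]
15. n6.idx = true  [terminal]
16. n0.mk = true  [S₁.pre > 28]
17. n0.key = 11  [S₁.pre + S₁.key - 34]
18. n0.pre = 15  [15]

11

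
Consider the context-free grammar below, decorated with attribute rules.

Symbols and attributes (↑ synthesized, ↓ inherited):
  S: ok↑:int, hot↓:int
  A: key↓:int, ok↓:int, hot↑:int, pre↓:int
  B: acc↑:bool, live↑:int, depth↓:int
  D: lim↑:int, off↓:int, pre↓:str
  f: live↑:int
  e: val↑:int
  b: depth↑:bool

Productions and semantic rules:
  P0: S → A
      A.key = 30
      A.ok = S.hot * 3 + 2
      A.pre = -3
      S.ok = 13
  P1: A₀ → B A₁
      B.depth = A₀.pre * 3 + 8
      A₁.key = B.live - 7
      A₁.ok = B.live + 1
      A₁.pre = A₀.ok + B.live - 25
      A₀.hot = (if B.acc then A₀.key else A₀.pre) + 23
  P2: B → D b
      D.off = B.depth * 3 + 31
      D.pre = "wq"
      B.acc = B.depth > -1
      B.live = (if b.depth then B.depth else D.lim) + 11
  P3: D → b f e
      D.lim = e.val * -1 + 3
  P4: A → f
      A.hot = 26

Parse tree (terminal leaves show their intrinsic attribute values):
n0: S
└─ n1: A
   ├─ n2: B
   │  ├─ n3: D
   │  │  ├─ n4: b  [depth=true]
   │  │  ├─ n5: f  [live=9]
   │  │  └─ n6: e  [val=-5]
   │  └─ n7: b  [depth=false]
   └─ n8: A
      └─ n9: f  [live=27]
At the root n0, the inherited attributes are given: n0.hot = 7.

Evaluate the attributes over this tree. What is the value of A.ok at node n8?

1. n0.hot = 7  [given at root]
2. n1.key = 30  [30]
3. n1.ok = 23  [S.hot * 3 + 2]
4. n1.pre = -3  [-3]
5. n2.depth = -1  [A₀.pre * 3 + 8]
6. n3.off = 28  [B.depth * 3 + 31]
7. n3.pre = "wq"  ["wq"]
8. n4.depth = true  [terminal]
9. n5.live = 9  [terminal]
10. n6.val = -5  [terminal]
11. n3.lim = 8  [e.val * -1 + 3]
12. n7.depth = false  [terminal]
13. n2.acc = false  [B.depth > -1]
14. n2.live = 19  [(if b.depth then B.depth else D.lim) + 11]
15. n8.key = 12  [B.live - 7]
16. n8.ok = 20  [B.live + 1]
17. n8.pre = 17  [A₀.ok + B.live - 25]
18. n9.live = 27  [terminal]
19. n8.hot = 26  [26]
20. n1.hot = 20  [(if B.acc then A₀.key else A₀.pre) + 23]
21. n0.ok = 13  [13]

20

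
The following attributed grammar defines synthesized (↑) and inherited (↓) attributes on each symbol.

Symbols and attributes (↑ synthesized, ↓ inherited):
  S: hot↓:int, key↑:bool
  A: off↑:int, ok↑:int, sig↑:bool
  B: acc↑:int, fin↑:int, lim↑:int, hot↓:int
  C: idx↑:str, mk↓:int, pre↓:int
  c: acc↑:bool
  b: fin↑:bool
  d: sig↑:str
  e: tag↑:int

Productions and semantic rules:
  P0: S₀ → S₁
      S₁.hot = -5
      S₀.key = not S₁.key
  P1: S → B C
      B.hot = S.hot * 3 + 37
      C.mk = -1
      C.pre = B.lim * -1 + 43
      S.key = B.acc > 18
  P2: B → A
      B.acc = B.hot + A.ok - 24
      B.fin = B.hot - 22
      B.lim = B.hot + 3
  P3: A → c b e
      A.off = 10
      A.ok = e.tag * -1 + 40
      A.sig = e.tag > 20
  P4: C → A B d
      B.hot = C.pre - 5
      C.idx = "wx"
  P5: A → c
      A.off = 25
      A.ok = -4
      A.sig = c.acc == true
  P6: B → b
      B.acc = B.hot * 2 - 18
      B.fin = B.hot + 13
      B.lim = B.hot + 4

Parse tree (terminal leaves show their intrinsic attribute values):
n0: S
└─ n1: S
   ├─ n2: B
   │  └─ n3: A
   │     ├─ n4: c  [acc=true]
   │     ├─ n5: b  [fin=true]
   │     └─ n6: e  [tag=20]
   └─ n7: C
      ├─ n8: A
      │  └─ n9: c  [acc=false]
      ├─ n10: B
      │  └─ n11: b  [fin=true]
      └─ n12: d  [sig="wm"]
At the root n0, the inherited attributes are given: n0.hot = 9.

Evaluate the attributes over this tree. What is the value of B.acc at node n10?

8

1. n0.hot = 9  [given at root]
2. n1.hot = -5  [-5]
3. n2.hot = 22  [S.hot * 3 + 37]
4. n4.acc = true  [terminal]
5. n5.fin = true  [terminal]
6. n6.tag = 20  [terminal]
7. n3.off = 10  [10]
8. n3.ok = 20  [e.tag * -1 + 40]
9. n3.sig = false  [e.tag > 20]
10. n2.acc = 18  [B.hot + A.ok - 24]
11. n2.fin = 0  [B.hot - 22]
12. n2.lim = 25  [B.hot + 3]
13. n7.mk = -1  [-1]
14. n7.pre = 18  [B.lim * -1 + 43]
15. n9.acc = false  [terminal]
16. n8.off = 25  [25]
17. n8.ok = -4  [-4]
18. n8.sig = false  [c.acc == true]
19. n10.hot = 13  [C.pre - 5]
20. n11.fin = true  [terminal]
21. n10.acc = 8  [B.hot * 2 - 18]
22. n10.fin = 26  [B.hot + 13]
23. n10.lim = 17  [B.hot + 4]
24. n12.sig = "wm"  [terminal]
25. n7.idx = "wx"  ["wx"]
26. n1.key = false  [B.acc > 18]
27. n0.key = true  [not S₁.key]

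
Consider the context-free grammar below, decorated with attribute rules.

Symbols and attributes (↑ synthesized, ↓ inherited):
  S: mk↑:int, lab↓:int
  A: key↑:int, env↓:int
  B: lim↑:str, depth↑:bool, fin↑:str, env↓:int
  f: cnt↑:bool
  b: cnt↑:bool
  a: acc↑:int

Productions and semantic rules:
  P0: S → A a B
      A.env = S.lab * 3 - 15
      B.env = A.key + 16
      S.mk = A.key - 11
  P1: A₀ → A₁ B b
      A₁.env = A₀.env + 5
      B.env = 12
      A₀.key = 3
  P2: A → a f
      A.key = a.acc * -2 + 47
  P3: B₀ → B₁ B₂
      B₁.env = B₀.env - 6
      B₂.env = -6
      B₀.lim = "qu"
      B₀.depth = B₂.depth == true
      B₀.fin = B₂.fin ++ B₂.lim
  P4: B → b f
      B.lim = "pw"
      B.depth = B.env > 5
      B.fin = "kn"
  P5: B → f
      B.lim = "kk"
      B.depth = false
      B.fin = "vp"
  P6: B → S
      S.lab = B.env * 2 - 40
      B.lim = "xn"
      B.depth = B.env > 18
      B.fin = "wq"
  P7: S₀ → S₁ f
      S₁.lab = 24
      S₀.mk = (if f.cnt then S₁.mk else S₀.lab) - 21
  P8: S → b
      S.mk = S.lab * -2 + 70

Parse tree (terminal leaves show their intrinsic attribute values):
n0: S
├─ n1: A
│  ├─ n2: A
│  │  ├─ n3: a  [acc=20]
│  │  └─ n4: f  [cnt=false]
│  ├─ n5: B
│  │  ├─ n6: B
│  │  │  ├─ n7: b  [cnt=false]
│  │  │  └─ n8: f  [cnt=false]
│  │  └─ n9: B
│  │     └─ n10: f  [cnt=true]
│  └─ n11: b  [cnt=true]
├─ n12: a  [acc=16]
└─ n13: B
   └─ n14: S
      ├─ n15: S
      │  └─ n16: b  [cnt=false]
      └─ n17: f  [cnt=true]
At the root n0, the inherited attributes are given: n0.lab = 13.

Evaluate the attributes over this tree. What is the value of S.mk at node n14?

1

1. n0.lab = 13  [given at root]
2. n1.env = 24  [S.lab * 3 - 15]
3. n2.env = 29  [A₀.env + 5]
4. n3.acc = 20  [terminal]
5. n4.cnt = false  [terminal]
6. n2.key = 7  [a.acc * -2 + 47]
7. n5.env = 12  [12]
8. n6.env = 6  [B₀.env - 6]
9. n7.cnt = false  [terminal]
10. n8.cnt = false  [terminal]
11. n6.lim = "pw"  ["pw"]
12. n6.depth = true  [B.env > 5]
13. n6.fin = "kn"  ["kn"]
14. n9.env = -6  [-6]
15. n10.cnt = true  [terminal]
16. n9.lim = "kk"  ["kk"]
17. n9.depth = false  [false]
18. n9.fin = "vp"  ["vp"]
19. n5.lim = "qu"  ["qu"]
20. n5.depth = false  [B₂.depth == true]
21. n5.fin = "vpkk"  [B₂.fin ++ B₂.lim]
22. n11.cnt = true  [terminal]
23. n1.key = 3  [3]
24. n12.acc = 16  [terminal]
25. n13.env = 19  [A.key + 16]
26. n14.lab = -2  [B.env * 2 - 40]
27. n15.lab = 24  [24]
28. n16.cnt = false  [terminal]
29. n15.mk = 22  [S.lab * -2 + 70]
30. n17.cnt = true  [terminal]
31. n14.mk = 1  [(if f.cnt then S₁.mk else S₀.lab) - 21]
32. n13.lim = "xn"  ["xn"]
33. n13.depth = true  [B.env > 18]
34. n13.fin = "wq"  ["wq"]
35. n0.mk = -8  [A.key - 11]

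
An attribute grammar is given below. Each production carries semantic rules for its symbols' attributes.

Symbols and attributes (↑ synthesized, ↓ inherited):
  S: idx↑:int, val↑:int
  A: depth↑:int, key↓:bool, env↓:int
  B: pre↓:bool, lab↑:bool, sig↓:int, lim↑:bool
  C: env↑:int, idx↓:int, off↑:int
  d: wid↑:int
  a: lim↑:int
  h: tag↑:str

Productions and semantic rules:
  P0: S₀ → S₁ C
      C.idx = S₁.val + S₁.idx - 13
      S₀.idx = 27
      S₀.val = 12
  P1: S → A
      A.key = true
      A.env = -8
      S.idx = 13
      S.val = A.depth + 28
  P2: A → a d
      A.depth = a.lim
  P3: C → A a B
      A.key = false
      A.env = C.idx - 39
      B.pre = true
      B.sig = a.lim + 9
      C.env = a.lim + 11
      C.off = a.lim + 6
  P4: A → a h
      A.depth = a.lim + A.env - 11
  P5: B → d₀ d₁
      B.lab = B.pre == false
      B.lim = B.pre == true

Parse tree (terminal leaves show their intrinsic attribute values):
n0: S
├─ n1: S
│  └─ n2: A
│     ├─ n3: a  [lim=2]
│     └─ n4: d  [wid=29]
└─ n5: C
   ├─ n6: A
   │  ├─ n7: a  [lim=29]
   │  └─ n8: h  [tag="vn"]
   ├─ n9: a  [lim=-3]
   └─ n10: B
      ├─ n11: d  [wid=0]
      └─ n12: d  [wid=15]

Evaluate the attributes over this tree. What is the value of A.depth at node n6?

1. n2.key = true  [true]
2. n2.env = -8  [-8]
3. n3.lim = 2  [terminal]
4. n4.wid = 29  [terminal]
5. n2.depth = 2  [a.lim]
6. n1.idx = 13  [13]
7. n1.val = 30  [A.depth + 28]
8. n5.idx = 30  [S₁.val + S₁.idx - 13]
9. n6.key = false  [false]
10. n6.env = -9  [C.idx - 39]
11. n7.lim = 29  [terminal]
12. n8.tag = "vn"  [terminal]
13. n6.depth = 9  [a.lim + A.env - 11]
14. n9.lim = -3  [terminal]
15. n10.pre = true  [true]
16. n10.sig = 6  [a.lim + 9]
17. n11.wid = 0  [terminal]
18. n12.wid = 15  [terminal]
19. n10.lab = false  [B.pre == false]
20. n10.lim = true  [B.pre == true]
21. n5.env = 8  [a.lim + 11]
22. n5.off = 3  [a.lim + 6]
23. n0.idx = 27  [27]
24. n0.val = 12  [12]

9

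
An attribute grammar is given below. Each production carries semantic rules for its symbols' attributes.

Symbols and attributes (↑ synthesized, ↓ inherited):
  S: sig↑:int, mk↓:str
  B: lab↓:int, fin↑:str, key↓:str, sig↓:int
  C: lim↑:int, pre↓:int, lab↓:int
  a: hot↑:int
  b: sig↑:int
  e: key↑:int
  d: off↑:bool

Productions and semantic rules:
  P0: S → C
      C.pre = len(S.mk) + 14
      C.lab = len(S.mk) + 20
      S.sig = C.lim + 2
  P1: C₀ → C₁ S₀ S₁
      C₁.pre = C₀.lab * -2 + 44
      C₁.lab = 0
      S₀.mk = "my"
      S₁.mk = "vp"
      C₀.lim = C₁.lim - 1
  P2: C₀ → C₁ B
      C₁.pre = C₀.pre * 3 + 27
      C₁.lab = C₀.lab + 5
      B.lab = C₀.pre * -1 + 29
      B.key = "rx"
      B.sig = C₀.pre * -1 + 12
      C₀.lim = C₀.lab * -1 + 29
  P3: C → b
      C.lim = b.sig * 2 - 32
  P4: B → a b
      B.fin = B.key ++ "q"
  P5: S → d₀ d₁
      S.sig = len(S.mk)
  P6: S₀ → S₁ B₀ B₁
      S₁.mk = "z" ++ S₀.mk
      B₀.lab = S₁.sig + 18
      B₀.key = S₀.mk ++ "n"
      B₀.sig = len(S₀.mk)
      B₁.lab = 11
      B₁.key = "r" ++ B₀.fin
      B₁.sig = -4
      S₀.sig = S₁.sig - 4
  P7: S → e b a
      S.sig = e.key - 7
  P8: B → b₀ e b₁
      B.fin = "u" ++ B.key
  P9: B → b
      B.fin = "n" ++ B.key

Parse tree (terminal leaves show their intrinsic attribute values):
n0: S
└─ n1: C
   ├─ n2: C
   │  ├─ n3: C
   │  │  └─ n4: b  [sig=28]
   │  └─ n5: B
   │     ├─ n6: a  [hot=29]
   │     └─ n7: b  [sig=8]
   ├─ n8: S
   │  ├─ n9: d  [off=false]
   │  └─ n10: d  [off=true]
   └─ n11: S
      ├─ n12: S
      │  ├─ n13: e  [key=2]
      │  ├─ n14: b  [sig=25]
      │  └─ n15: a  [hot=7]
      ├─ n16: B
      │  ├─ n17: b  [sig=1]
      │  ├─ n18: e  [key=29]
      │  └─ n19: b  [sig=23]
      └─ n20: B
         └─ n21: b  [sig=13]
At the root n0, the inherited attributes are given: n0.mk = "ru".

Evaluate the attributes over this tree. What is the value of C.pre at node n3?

27

1. n0.mk = "ru"  [given at root]
2. n1.pre = 16  [len(S.mk) + 14]
3. n1.lab = 22  [len(S.mk) + 20]
4. n2.pre = 0  [C₀.lab * -2 + 44]
5. n2.lab = 0  [0]
6. n3.pre = 27  [C₀.pre * 3 + 27]
7. n3.lab = 5  [C₀.lab + 5]
8. n4.sig = 28  [terminal]
9. n3.lim = 24  [b.sig * 2 - 32]
10. n5.lab = 29  [C₀.pre * -1 + 29]
11. n5.key = "rx"  ["rx"]
12. n5.sig = 12  [C₀.pre * -1 + 12]
13. n6.hot = 29  [terminal]
14. n7.sig = 8  [terminal]
15. n5.fin = "rxq"  [B.key ++ "q"]
16. n2.lim = 29  [C₀.lab * -1 + 29]
17. n8.mk = "my"  ["my"]
18. n9.off = false  [terminal]
19. n10.off = true  [terminal]
20. n8.sig = 2  [len(S.mk)]
21. n11.mk = "vp"  ["vp"]
22. n12.mk = "zvp"  ["z" ++ S₀.mk]
23. n13.key = 2  [terminal]
24. n14.sig = 25  [terminal]
25. n15.hot = 7  [terminal]
26. n12.sig = -5  [e.key - 7]
27. n16.lab = 13  [S₁.sig + 18]
28. n16.key = "vpn"  [S₀.mk ++ "n"]
29. n16.sig = 2  [len(S₀.mk)]
30. n17.sig = 1  [terminal]
31. n18.key = 29  [terminal]
32. n19.sig = 23  [terminal]
33. n16.fin = "uvpn"  ["u" ++ B.key]
34. n20.lab = 11  [11]
35. n20.key = "ruvpn"  ["r" ++ B₀.fin]
36. n20.sig = -4  [-4]
37. n21.sig = 13  [terminal]
38. n20.fin = "nruvpn"  ["n" ++ B.key]
39. n11.sig = -9  [S₁.sig - 4]
40. n1.lim = 28  [C₁.lim - 1]
41. n0.sig = 30  [C.lim + 2]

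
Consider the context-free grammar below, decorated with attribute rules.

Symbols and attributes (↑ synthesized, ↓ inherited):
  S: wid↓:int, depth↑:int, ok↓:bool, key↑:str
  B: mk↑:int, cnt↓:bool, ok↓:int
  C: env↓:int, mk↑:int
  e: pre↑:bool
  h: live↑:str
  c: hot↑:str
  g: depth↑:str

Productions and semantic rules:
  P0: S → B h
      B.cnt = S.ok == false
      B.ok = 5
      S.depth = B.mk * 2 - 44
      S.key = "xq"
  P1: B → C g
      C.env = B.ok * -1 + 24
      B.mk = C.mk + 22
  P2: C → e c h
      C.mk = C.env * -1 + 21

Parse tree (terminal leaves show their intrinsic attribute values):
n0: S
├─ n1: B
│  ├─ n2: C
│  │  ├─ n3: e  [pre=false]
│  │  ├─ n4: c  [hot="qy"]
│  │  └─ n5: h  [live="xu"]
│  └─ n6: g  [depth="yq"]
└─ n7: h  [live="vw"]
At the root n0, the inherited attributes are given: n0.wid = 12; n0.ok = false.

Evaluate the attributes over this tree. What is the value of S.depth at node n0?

1. n0.wid = 12  [given at root]
2. n0.ok = false  [given at root]
3. n1.cnt = true  [S.ok == false]
4. n1.ok = 5  [5]
5. n2.env = 19  [B.ok * -1 + 24]
6. n3.pre = false  [terminal]
7. n4.hot = "qy"  [terminal]
8. n5.live = "xu"  [terminal]
9. n2.mk = 2  [C.env * -1 + 21]
10. n6.depth = "yq"  [terminal]
11. n1.mk = 24  [C.mk + 22]
12. n7.live = "vw"  [terminal]
13. n0.depth = 4  [B.mk * 2 - 44]
14. n0.key = "xq"  ["xq"]

4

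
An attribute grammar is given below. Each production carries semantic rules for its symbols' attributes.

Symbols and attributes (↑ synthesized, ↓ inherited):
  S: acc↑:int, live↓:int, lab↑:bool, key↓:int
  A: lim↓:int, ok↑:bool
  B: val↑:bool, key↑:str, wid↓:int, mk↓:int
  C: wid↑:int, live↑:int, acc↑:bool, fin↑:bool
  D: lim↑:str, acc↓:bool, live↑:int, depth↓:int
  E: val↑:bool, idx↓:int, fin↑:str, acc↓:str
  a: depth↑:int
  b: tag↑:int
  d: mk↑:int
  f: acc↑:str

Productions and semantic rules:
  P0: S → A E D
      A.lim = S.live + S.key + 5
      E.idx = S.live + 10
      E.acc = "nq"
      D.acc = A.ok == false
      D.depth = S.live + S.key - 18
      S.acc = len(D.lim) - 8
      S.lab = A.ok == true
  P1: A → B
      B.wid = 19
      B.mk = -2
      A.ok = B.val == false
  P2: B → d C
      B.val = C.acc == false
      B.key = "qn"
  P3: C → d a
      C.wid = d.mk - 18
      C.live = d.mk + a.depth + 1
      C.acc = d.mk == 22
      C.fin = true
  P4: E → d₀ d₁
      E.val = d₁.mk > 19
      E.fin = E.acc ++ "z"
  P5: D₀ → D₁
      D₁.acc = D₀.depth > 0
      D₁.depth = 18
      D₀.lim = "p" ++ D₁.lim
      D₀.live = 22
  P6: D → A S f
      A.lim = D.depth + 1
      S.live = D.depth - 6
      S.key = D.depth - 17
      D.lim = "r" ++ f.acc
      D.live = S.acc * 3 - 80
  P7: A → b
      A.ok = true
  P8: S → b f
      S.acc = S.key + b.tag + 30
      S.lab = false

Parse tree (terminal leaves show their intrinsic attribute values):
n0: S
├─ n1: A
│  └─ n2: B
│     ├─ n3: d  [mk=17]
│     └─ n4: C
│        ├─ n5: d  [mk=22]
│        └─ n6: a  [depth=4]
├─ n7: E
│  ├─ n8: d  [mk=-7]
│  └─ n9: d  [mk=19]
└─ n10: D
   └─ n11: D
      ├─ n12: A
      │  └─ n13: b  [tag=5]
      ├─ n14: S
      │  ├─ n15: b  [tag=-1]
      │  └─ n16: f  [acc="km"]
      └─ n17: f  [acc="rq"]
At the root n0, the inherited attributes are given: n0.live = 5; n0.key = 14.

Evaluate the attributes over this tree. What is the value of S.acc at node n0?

-4

1. n0.live = 5  [given at root]
2. n0.key = 14  [given at root]
3. n1.lim = 24  [S.live + S.key + 5]
4. n2.wid = 19  [19]
5. n2.mk = -2  [-2]
6. n3.mk = 17  [terminal]
7. n5.mk = 22  [terminal]
8. n6.depth = 4  [terminal]
9. n4.wid = 4  [d.mk - 18]
10. n4.live = 27  [d.mk + a.depth + 1]
11. n4.acc = true  [d.mk == 22]
12. n4.fin = true  [true]
13. n2.val = false  [C.acc == false]
14. n2.key = "qn"  ["qn"]
15. n1.ok = true  [B.val == false]
16. n7.idx = 15  [S.live + 10]
17. n7.acc = "nq"  ["nq"]
18. n8.mk = -7  [terminal]
19. n9.mk = 19  [terminal]
20. n7.val = false  [d₁.mk > 19]
21. n7.fin = "nqz"  [E.acc ++ "z"]
22. n10.acc = false  [A.ok == false]
23. n10.depth = 1  [S.live + S.key - 18]
24. n11.acc = true  [D₀.depth > 0]
25. n11.depth = 18  [18]
26. n12.lim = 19  [D.depth + 1]
27. n13.tag = 5  [terminal]
28. n12.ok = true  [true]
29. n14.live = 12  [D.depth - 6]
30. n14.key = 1  [D.depth - 17]
31. n15.tag = -1  [terminal]
32. n16.acc = "km"  [terminal]
33. n14.acc = 30  [S.key + b.tag + 30]
34. n14.lab = false  [false]
35. n17.acc = "rq"  [terminal]
36. n11.lim = "rrq"  ["r" ++ f.acc]
37. n11.live = 10  [S.acc * 3 - 80]
38. n10.lim = "prrq"  ["p" ++ D₁.lim]
39. n10.live = 22  [22]
40. n0.acc = -4  [len(D.lim) - 8]
41. n0.lab = true  [A.ok == true]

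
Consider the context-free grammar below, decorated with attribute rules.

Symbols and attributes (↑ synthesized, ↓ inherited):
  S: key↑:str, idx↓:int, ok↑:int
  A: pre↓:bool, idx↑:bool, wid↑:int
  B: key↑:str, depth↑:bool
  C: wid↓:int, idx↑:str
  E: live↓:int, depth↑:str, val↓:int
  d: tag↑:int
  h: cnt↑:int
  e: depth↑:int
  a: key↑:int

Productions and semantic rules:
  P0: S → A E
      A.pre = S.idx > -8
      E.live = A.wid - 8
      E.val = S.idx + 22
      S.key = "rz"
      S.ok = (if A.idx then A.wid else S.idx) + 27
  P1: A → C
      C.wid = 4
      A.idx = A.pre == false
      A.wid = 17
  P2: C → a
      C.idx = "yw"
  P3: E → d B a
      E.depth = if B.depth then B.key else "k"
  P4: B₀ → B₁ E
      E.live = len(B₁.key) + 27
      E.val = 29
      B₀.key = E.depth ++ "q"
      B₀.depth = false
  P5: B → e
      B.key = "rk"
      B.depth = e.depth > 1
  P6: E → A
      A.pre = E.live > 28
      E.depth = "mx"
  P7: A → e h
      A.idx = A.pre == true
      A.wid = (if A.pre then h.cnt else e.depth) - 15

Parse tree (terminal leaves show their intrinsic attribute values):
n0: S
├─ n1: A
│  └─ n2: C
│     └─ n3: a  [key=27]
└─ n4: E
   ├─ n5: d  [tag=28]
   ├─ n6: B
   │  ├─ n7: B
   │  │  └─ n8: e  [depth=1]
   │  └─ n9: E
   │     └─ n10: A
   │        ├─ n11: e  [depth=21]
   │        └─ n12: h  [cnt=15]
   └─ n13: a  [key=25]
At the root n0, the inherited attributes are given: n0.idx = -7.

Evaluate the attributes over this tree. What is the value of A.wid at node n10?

0

1. n0.idx = -7  [given at root]
2. n1.pre = true  [S.idx > -8]
3. n2.wid = 4  [4]
4. n3.key = 27  [terminal]
5. n2.idx = "yw"  ["yw"]
6. n1.idx = false  [A.pre == false]
7. n1.wid = 17  [17]
8. n4.live = 9  [A.wid - 8]
9. n4.val = 15  [S.idx + 22]
10. n5.tag = 28  [terminal]
11. n8.depth = 1  [terminal]
12. n7.key = "rk"  ["rk"]
13. n7.depth = false  [e.depth > 1]
14. n9.live = 29  [len(B₁.key) + 27]
15. n9.val = 29  [29]
16. n10.pre = true  [E.live > 28]
17. n11.depth = 21  [terminal]
18. n12.cnt = 15  [terminal]
19. n10.idx = true  [A.pre == true]
20. n10.wid = 0  [(if A.pre then h.cnt else e.depth) - 15]
21. n9.depth = "mx"  ["mx"]
22. n6.key = "mxq"  [E.depth ++ "q"]
23. n6.depth = false  [false]
24. n13.key = 25  [terminal]
25. n4.depth = "k"  [if B.depth then B.key else "k"]
26. n0.key = "rz"  ["rz"]
27. n0.ok = 20  [(if A.idx then A.wid else S.idx) + 27]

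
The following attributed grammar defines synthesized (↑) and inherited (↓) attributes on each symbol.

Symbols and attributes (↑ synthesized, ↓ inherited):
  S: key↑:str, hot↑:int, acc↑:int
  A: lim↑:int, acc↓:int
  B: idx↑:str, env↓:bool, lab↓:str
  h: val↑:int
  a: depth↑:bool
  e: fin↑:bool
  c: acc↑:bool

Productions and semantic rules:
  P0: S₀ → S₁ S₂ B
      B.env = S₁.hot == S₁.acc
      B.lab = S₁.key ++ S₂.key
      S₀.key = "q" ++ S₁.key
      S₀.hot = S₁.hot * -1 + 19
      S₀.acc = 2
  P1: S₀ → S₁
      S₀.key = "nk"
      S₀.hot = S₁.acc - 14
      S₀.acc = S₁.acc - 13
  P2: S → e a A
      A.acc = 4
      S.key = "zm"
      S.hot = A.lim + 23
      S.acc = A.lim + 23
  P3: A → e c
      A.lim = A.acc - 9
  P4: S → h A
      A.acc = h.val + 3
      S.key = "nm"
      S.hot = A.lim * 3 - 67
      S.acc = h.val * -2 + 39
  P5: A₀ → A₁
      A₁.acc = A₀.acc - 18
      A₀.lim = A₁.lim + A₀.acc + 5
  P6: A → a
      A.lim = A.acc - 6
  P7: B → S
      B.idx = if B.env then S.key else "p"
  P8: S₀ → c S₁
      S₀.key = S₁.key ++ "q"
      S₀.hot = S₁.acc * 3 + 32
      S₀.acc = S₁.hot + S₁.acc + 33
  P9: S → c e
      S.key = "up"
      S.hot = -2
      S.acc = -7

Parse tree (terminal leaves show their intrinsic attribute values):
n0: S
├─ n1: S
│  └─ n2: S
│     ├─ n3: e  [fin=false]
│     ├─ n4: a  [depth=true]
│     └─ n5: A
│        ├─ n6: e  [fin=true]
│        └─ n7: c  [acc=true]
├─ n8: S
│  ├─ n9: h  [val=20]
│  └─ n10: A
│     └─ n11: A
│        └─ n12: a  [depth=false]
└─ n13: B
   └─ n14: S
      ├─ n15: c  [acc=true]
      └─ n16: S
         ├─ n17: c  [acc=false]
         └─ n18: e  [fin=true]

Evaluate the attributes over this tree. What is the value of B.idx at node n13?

"p"

1. n3.fin = false  [terminal]
2. n4.depth = true  [terminal]
3. n5.acc = 4  [4]
4. n6.fin = true  [terminal]
5. n7.acc = true  [terminal]
6. n5.lim = -5  [A.acc - 9]
7. n2.key = "zm"  ["zm"]
8. n2.hot = 18  [A.lim + 23]
9. n2.acc = 18  [A.lim + 23]
10. n1.key = "nk"  ["nk"]
11. n1.hot = 4  [S₁.acc - 14]
12. n1.acc = 5  [S₁.acc - 13]
13. n9.val = 20  [terminal]
14. n10.acc = 23  [h.val + 3]
15. n11.acc = 5  [A₀.acc - 18]
16. n12.depth = false  [terminal]
17. n11.lim = -1  [A.acc - 6]
18. n10.lim = 27  [A₁.lim + A₀.acc + 5]
19. n8.key = "nm"  ["nm"]
20. n8.hot = 14  [A.lim * 3 - 67]
21. n8.acc = -1  [h.val * -2 + 39]
22. n13.env = false  [S₁.hot == S₁.acc]
23. n13.lab = "nknm"  [S₁.key ++ S₂.key]
24. n15.acc = true  [terminal]
25. n17.acc = false  [terminal]
26. n18.fin = true  [terminal]
27. n16.key = "up"  ["up"]
28. n16.hot = -2  [-2]
29. n16.acc = -7  [-7]
30. n14.key = "upq"  [S₁.key ++ "q"]
31. n14.hot = 11  [S₁.acc * 3 + 32]
32. n14.acc = 24  [S₁.hot + S₁.acc + 33]
33. n13.idx = "p"  [if B.env then S.key else "p"]
34. n0.key = "qnk"  ["q" ++ S₁.key]
35. n0.hot = 15  [S₁.hot * -1 + 19]
36. n0.acc = 2  [2]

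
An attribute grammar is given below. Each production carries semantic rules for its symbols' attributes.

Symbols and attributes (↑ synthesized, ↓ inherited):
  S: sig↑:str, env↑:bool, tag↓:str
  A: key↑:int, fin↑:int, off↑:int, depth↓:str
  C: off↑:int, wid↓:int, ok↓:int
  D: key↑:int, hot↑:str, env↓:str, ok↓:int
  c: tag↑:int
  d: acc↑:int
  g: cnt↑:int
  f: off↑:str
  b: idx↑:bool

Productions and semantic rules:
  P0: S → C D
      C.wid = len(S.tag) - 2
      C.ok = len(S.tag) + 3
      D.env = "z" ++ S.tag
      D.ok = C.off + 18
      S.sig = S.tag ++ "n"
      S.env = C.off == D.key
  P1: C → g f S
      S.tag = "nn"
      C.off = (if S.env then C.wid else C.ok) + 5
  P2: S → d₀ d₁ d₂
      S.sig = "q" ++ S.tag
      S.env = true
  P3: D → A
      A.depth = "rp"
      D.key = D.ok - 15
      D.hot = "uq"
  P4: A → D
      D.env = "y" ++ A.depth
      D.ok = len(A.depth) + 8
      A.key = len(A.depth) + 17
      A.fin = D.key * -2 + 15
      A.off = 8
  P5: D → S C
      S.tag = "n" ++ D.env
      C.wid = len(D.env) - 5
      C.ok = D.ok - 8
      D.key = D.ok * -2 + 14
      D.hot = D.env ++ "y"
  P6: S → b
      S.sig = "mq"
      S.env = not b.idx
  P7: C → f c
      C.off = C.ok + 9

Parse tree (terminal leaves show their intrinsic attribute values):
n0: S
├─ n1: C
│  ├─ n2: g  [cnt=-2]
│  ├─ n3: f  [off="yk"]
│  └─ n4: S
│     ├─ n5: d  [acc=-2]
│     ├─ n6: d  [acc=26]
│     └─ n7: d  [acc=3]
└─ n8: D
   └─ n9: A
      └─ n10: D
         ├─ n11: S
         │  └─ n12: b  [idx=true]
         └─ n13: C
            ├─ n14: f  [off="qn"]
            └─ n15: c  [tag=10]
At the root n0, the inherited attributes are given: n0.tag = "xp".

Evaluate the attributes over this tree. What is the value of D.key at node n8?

1. n0.tag = "xp"  [given at root]
2. n1.wid = 0  [len(S.tag) - 2]
3. n1.ok = 5  [len(S.tag) + 3]
4. n2.cnt = -2  [terminal]
5. n3.off = "yk"  [terminal]
6. n4.tag = "nn"  ["nn"]
7. n5.acc = -2  [terminal]
8. n6.acc = 26  [terminal]
9. n7.acc = 3  [terminal]
10. n4.sig = "qnn"  ["q" ++ S.tag]
11. n4.env = true  [true]
12. n1.off = 5  [(if S.env then C.wid else C.ok) + 5]
13. n8.env = "zxp"  ["z" ++ S.tag]
14. n8.ok = 23  [C.off + 18]
15. n9.depth = "rp"  ["rp"]
16. n10.env = "yrp"  ["y" ++ A.depth]
17. n10.ok = 10  [len(A.depth) + 8]
18. n11.tag = "nyrp"  ["n" ++ D.env]
19. n12.idx = true  [terminal]
20. n11.sig = "mq"  ["mq"]
21. n11.env = false  [not b.idx]
22. n13.wid = -2  [len(D.env) - 5]
23. n13.ok = 2  [D.ok - 8]
24. n14.off = "qn"  [terminal]
25. n15.tag = 10  [terminal]
26. n13.off = 11  [C.ok + 9]
27. n10.key = -6  [D.ok * -2 + 14]
28. n10.hot = "yrpy"  [D.env ++ "y"]
29. n9.key = 19  [len(A.depth) + 17]
30. n9.fin = 27  [D.key * -2 + 15]
31. n9.off = 8  [8]
32. n8.key = 8  [D.ok - 15]
33. n8.hot = "uq"  ["uq"]
34. n0.sig = "xpn"  [S.tag ++ "n"]
35. n0.env = false  [C.off == D.key]

8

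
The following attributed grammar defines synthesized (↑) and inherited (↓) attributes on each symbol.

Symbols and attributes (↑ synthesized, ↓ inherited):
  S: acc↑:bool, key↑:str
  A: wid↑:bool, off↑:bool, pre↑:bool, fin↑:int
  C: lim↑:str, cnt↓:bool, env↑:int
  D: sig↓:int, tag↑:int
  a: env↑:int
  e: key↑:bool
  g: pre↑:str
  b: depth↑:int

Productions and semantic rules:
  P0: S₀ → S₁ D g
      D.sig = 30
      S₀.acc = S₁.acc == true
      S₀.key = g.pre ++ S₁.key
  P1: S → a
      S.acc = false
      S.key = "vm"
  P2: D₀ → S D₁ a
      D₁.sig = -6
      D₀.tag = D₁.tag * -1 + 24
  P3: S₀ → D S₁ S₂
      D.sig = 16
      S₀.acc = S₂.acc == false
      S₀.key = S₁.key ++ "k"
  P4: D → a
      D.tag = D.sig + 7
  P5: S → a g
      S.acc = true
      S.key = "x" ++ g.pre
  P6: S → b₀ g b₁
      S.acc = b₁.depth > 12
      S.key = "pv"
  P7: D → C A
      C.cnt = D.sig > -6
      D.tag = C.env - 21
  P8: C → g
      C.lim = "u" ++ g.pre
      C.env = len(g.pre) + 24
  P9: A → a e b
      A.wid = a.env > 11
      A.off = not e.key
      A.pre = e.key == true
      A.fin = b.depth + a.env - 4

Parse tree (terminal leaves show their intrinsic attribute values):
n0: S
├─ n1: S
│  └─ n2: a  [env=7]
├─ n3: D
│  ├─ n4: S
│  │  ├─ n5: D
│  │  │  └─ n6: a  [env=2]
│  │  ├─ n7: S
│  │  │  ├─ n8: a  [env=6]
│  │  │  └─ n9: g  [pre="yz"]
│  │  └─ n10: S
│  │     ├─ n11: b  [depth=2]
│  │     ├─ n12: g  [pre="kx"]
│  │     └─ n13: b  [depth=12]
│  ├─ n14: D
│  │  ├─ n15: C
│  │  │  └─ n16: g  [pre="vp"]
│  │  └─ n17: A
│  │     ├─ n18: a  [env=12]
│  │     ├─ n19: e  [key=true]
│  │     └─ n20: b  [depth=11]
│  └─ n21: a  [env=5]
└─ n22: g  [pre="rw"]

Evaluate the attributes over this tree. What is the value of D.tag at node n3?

1. n2.env = 7  [terminal]
2. n1.acc = false  [false]
3. n1.key = "vm"  ["vm"]
4. n3.sig = 30  [30]
5. n5.sig = 16  [16]
6. n6.env = 2  [terminal]
7. n5.tag = 23  [D.sig + 7]
8. n8.env = 6  [terminal]
9. n9.pre = "yz"  [terminal]
10. n7.acc = true  [true]
11. n7.key = "xyz"  ["x" ++ g.pre]
12. n11.depth = 2  [terminal]
13. n12.pre = "kx"  [terminal]
14. n13.depth = 12  [terminal]
15. n10.acc = false  [b₁.depth > 12]
16. n10.key = "pv"  ["pv"]
17. n4.acc = true  [S₂.acc == false]
18. n4.key = "xyzk"  [S₁.key ++ "k"]
19. n14.sig = -6  [-6]
20. n15.cnt = false  [D.sig > -6]
21. n16.pre = "vp"  [terminal]
22. n15.lim = "uvp"  ["u" ++ g.pre]
23. n15.env = 26  [len(g.pre) + 24]
24. n18.env = 12  [terminal]
25. n19.key = true  [terminal]
26. n20.depth = 11  [terminal]
27. n17.wid = true  [a.env > 11]
28. n17.off = false  [not e.key]
29. n17.pre = true  [e.key == true]
30. n17.fin = 19  [b.depth + a.env - 4]
31. n14.tag = 5  [C.env - 21]
32. n21.env = 5  [terminal]
33. n3.tag = 19  [D₁.tag * -1 + 24]
34. n22.pre = "rw"  [terminal]
35. n0.acc = false  [S₁.acc == true]
36. n0.key = "rwvm"  [g.pre ++ S₁.key]

19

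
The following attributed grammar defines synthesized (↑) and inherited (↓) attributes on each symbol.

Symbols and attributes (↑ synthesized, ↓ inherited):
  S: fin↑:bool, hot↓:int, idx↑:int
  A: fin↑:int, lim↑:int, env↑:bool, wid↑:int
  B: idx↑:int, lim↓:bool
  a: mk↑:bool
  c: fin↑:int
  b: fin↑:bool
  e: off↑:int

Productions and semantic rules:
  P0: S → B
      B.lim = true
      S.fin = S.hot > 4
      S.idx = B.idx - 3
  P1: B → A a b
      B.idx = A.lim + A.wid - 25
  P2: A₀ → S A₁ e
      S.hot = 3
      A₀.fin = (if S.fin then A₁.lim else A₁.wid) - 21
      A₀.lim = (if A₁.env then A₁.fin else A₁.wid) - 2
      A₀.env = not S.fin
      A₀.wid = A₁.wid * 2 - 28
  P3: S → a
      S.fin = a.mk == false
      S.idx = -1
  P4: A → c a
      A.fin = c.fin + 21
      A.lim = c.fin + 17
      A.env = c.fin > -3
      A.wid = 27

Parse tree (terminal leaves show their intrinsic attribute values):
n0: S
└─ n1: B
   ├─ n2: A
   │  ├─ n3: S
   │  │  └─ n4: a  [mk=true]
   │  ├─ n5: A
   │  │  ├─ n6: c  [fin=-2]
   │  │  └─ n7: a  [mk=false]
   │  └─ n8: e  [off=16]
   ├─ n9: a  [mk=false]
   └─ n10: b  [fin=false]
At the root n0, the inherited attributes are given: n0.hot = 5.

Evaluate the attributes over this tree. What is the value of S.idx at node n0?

15

1. n0.hot = 5  [given at root]
2. n1.lim = true  [true]
3. n3.hot = 3  [3]
4. n4.mk = true  [terminal]
5. n3.fin = false  [a.mk == false]
6. n3.idx = -1  [-1]
7. n6.fin = -2  [terminal]
8. n7.mk = false  [terminal]
9. n5.fin = 19  [c.fin + 21]
10. n5.lim = 15  [c.fin + 17]
11. n5.env = true  [c.fin > -3]
12. n5.wid = 27  [27]
13. n8.off = 16  [terminal]
14. n2.fin = 6  [(if S.fin then A₁.lim else A₁.wid) - 21]
15. n2.lim = 17  [(if A₁.env then A₁.fin else A₁.wid) - 2]
16. n2.env = true  [not S.fin]
17. n2.wid = 26  [A₁.wid * 2 - 28]
18. n9.mk = false  [terminal]
19. n10.fin = false  [terminal]
20. n1.idx = 18  [A.lim + A.wid - 25]
21. n0.fin = true  [S.hot > 4]
22. n0.idx = 15  [B.idx - 3]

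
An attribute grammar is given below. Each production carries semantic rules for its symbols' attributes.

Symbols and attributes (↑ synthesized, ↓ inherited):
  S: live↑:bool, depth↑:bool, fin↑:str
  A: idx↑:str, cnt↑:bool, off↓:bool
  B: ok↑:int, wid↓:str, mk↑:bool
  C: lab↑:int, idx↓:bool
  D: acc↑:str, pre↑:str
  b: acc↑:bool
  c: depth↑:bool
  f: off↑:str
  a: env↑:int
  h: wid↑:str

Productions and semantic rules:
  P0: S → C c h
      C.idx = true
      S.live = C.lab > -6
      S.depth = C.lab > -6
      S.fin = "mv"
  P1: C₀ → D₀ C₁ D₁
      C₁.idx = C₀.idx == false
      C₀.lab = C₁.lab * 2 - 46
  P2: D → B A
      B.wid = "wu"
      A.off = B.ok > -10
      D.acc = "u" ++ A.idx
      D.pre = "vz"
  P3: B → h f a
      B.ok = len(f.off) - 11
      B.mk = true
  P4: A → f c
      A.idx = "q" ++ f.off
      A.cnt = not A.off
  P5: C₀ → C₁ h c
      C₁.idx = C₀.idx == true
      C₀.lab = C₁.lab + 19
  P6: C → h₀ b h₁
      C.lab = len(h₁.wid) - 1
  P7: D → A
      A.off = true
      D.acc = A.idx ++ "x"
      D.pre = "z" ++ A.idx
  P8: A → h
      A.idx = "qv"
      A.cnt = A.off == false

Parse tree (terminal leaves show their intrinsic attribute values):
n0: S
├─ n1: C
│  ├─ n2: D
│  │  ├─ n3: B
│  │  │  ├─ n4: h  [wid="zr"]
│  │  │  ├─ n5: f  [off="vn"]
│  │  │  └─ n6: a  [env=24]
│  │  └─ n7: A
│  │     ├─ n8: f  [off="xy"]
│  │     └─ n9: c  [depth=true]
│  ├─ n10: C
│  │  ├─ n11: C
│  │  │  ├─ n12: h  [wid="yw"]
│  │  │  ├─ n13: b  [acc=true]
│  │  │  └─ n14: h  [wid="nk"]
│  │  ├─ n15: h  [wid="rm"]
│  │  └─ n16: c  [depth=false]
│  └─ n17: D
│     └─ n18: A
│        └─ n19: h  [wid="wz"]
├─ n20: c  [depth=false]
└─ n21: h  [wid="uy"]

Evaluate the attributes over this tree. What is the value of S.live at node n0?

1. n1.idx = true  [true]
2. n3.wid = "wu"  ["wu"]
3. n4.wid = "zr"  [terminal]
4. n5.off = "vn"  [terminal]
5. n6.env = 24  [terminal]
6. n3.ok = -9  [len(f.off) - 11]
7. n3.mk = true  [true]
8. n7.off = true  [B.ok > -10]
9. n8.off = "xy"  [terminal]
10. n9.depth = true  [terminal]
11. n7.idx = "qxy"  ["q" ++ f.off]
12. n7.cnt = false  [not A.off]
13. n2.acc = "uqxy"  ["u" ++ A.idx]
14. n2.pre = "vz"  ["vz"]
15. n10.idx = false  [C₀.idx == false]
16. n11.idx = false  [C₀.idx == true]
17. n12.wid = "yw"  [terminal]
18. n13.acc = true  [terminal]
19. n14.wid = "nk"  [terminal]
20. n11.lab = 1  [len(h₁.wid) - 1]
21. n15.wid = "rm"  [terminal]
22. n16.depth = false  [terminal]
23. n10.lab = 20  [C₁.lab + 19]
24. n18.off = true  [true]
25. n19.wid = "wz"  [terminal]
26. n18.idx = "qv"  ["qv"]
27. n18.cnt = false  [A.off == false]
28. n17.acc = "qvx"  [A.idx ++ "x"]
29. n17.pre = "zqv"  ["z" ++ A.idx]
30. n1.lab = -6  [C₁.lab * 2 - 46]
31. n20.depth = false  [terminal]
32. n21.wid = "uy"  [terminal]
33. n0.live = false  [C.lab > -6]
34. n0.depth = false  [C.lab > -6]
35. n0.fin = "mv"  ["mv"]

false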